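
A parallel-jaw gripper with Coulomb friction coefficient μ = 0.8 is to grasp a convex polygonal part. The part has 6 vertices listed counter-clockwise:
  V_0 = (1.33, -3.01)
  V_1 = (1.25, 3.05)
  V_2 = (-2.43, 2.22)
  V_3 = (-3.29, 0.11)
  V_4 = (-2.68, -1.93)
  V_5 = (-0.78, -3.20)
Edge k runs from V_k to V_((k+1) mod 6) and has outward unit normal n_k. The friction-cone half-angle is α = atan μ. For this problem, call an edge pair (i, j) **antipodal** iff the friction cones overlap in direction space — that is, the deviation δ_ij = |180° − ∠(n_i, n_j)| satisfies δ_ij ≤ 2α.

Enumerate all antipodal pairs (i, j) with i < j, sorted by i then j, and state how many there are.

α = atan 0.8 = 38.66°;  2α = 77.32°
n_0 = (+0.9999, +0.0132)
n_1 = (-0.2200, +0.9755)
n_2 = (-0.9260, +0.3774)
n_3 = (-0.9581, -0.2865)
n_4 = (-0.5557, -0.8314)
n_5 = (+0.0897, -0.9960)
  (0,1): δ = 78.05°  ·
  (0,2): δ = 22.93°  ✓
  (0,3): δ = 15.89°  ✓
  (0,4): δ = 55.48°  ✓
  (0,5): δ = 94.39°  ·
  (1,2): δ = 124.88°  ·
  (1,3): δ = 86.06°  ·
  (1,4): δ = 46.47°  ✓
  (1,5): δ = 7.56°  ✓
  (2,3): δ = 141.18°  ·
  (2,4): δ = 101.58°  ·
  (2,5): δ = 62.68°  ✓
  (3,4): δ = 140.41°  ·
  (3,5): δ = 101.50°  ·
  (4,5): δ = 141.09°  ·
antipodal pairs: 6

count = 6; pairs: (0,2), (0,3), (0,4), (1,4), (1,5), (2,5)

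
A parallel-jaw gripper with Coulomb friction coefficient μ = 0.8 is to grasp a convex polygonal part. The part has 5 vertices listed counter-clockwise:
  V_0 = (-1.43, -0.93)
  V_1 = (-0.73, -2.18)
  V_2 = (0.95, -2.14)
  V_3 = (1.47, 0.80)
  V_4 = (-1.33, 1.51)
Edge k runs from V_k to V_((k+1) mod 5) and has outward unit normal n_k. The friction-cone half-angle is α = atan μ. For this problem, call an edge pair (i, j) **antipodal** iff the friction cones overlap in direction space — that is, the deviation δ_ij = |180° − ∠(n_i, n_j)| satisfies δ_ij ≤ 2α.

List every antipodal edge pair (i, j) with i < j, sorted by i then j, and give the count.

α = atan 0.8 = 38.66°;  2α = 77.32°
n_0 = (-0.8725, -0.4886)
n_1 = (+0.0238, -0.9997)
n_2 = (+0.9847, -0.1742)
n_3 = (+0.2458, +0.9693)
n_4 = (-0.9992, +0.0409)
  (0,1): δ = 117.88°  ·
  (0,2): δ = 39.28°  ✓
  (0,3): δ = 46.52°  ✓
  (0,4): δ = 148.40°  ·
  (1,2): δ = 101.39°  ·
  (1,3): δ = 15.59°  ✓
  (1,4): δ = 86.29°  ·
  (2,3): δ = 94.20°  ·
  (2,4): δ = 7.68°  ✓
  (3,4): δ = 78.12°  ·
antipodal pairs: 4

count = 4; pairs: (0,2), (0,3), (1,3), (2,4)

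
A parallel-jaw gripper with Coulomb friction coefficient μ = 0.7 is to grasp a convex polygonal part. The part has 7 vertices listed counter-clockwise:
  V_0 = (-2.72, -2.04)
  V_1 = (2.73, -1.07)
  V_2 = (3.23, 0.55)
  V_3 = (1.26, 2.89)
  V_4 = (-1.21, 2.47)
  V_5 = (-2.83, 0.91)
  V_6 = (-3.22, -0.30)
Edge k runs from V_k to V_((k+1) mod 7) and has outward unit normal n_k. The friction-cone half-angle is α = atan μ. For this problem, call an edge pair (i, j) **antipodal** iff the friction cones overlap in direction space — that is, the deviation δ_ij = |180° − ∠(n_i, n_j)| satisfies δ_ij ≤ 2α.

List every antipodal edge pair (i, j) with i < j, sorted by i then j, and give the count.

α = atan 0.7 = 34.99°;  2α = 69.98°
n_0 = (+0.1752, -0.9845)
n_1 = (+0.9555, -0.2949)
n_2 = (+0.7650, +0.6440)
n_3 = (-0.1676, +0.9858)
n_4 = (-0.6936, +0.7203)
n_5 = (-0.9518, +0.3068)
n_6 = (-0.9611, -0.2762)
  (0,1): δ = 117.24°  ·
  (0,2): δ = 60.00°  ✓
  (0,3): δ = 0.44°  ✓
  (0,4): δ = 33.83°  ✓
  (0,5): δ = 62.04°  ✓
  (0,6): δ = 95.94°  ·
  (1,2): δ = 122.75°  ·
  (1,3): δ = 63.20°  ✓
  (1,4): δ = 28.93°  ✓
  (1,5): δ = 0.71°  ✓
  (1,6): δ = 33.18°  ✓
  (2,3): δ = 120.44°  ·
  (2,4): δ = 86.17°  ·
  (2,5): δ = 57.96°  ✓
  (2,6): δ = 24.06°  ✓
  (3,4): δ = 145.73°  ·
  (3,5): δ = 117.52°  ·
  (3,6): δ = 83.62°  ·
  (4,5): δ = 151.78°  ·
  (4,6): δ = 117.89°  ·
  (5,6): δ = 146.10°  ·
antipodal pairs: 10

count = 10; pairs: (0,2), (0,3), (0,4), (0,5), (1,3), (1,4), (1,5), (1,6), (2,5), (2,6)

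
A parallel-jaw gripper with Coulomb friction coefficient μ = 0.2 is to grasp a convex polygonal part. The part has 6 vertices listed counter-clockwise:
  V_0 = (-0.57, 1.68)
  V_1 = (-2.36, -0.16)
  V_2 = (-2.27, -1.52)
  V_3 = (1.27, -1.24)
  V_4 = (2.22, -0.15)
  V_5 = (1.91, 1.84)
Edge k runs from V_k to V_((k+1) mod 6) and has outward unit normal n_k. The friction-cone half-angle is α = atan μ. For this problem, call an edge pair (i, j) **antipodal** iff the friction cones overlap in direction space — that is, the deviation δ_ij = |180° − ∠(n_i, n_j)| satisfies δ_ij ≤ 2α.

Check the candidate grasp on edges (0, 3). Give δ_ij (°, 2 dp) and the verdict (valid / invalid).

δ = 3.14°, valid

α = atan 0.2 = 11.31°;  2α = 22.62°
edge 0: e_0 = (-1.79, -1.84);  n_0 = (-0.7168, +0.6973)
edge 3: e_3 = (+0.95, +1.09);  n_3 = (+0.7539, -0.6570)
∠(n_0, n_3) = 176.86°
δ = |180° − 176.86°| = 3.14°
3.14° ≤ 2α = 22.62°  →  valid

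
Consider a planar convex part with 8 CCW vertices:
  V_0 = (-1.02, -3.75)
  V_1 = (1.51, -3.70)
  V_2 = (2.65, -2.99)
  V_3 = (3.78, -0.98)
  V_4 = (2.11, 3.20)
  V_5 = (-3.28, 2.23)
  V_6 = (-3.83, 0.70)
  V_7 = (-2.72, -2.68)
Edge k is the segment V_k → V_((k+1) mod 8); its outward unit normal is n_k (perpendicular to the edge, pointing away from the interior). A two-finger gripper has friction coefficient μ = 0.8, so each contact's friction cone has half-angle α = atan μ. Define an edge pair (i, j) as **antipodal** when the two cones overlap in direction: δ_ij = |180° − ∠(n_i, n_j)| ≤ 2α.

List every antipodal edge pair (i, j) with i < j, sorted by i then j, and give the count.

α = atan 0.8 = 38.66°;  2α = 77.32°
n_0 = (+0.0198, -0.9998)
n_1 = (+0.5287, -0.8488)
n_2 = (+0.8717, -0.4901)
n_3 = (+0.9286, +0.3710)
n_4 = (-0.1771, +0.9842)
n_5 = (-0.9410, +0.3383)
n_6 = (-0.9501, -0.3120)
n_7 = (-0.5327, -0.8463)
  (0,1): δ = 149.22°  ·
  (0,2): δ = 120.48°  ·
  (0,3): δ = 69.35°  ✓
  (0,4): δ = 9.07°  ✓
  (0,5): δ = 69.10°  ✓
  (0,6): δ = 107.05°  ·
  (0,7): δ = 146.68°  ·
  (1,2): δ = 151.26°  ·
  (1,3): δ = 100.14°  ·
  (1,4): δ = 21.71°  ✓
  (1,5): δ = 38.31°  ✓
  (1,6): δ = 76.27°  ✓
  (1,7): δ = 115.90°  ·
  (2,3): δ = 128.88°  ·
  (2,4): δ = 50.45°  ✓
  (2,5): δ = 9.57°  ✓
  (2,6): δ = 47.52°  ✓
  (2,7): δ = 87.16°  ·
  (3,4): δ = 101.58°  ·
  (3,5): δ = 41.55°  ✓
  (3,6): δ = 3.60°  ✓
  (3,7): δ = 36.04°  ✓
  (4,5): δ = 119.97°  ·
  (4,6): δ = 82.02°  ·
  (4,7): δ = 42.39°  ✓
  (5,6): δ = 142.05°  ·
  (5,7): δ = 102.41°  ·
  (6,7): δ = 140.37°  ·
antipodal pairs: 13

count = 13; pairs: (0,3), (0,4), (0,5), (1,4), (1,5), (1,6), (2,4), (2,5), (2,6), (3,5), (3,6), (3,7), (4,7)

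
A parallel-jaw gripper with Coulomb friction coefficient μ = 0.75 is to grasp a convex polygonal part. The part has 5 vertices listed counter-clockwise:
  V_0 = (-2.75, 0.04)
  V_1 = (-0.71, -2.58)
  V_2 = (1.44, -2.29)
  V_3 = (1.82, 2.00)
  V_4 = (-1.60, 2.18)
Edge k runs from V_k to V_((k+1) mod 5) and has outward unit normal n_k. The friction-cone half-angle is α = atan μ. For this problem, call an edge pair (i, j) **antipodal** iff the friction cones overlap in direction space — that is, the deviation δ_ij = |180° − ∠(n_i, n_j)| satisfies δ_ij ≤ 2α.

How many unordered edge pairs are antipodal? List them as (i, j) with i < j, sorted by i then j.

α = atan 0.75 = 36.87°;  2α = 73.74°
n_0 = (-0.7890, -0.6144)
n_1 = (+0.1337, -0.9910)
n_2 = (+0.9961, -0.0882)
n_3 = (+0.0526, +0.9986)
n_4 = (-0.8809, +0.4734)
  (0,1): δ = 120.22°  ·
  (0,2): δ = 42.97°  ✓
  (0,3): δ = 49.08°  ✓
  (0,4): δ = 113.84°  ·
  (1,2): δ = 102.74°  ·
  (1,3): δ = 10.69°  ✓
  (1,4): δ = 54.07°  ✓
  (2,3): δ = 87.95°  ·
  (2,4): δ = 23.19°  ✓
  (3,4): δ = 115.24°  ·
antipodal pairs: 5

count = 5; pairs: (0,2), (0,3), (1,3), (1,4), (2,4)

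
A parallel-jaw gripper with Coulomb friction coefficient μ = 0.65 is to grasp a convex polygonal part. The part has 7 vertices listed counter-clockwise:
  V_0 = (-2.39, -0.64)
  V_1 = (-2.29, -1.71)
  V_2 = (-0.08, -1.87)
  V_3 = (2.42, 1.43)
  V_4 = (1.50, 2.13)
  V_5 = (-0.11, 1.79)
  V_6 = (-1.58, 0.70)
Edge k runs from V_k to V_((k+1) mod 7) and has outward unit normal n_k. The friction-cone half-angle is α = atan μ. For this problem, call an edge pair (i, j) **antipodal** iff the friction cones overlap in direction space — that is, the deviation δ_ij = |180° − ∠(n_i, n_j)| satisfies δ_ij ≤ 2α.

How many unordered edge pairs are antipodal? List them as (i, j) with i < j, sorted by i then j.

α = atan 0.65 = 33.02°;  2α = 66.05°
n_0 = (-0.9957, -0.0931)
n_1 = (-0.0722, -0.9974)
n_2 = (+0.7971, -0.6039)
n_3 = (+0.6055, +0.7958)
n_4 = (-0.2066, +0.9784)
n_5 = (-0.5956, +0.8033)
n_6 = (-0.8558, +0.5173)
  (0,1): δ = 99.48°  ·
  (0,2): δ = 42.49°  ✓
  (0,3): δ = 47.39°  ✓
  (0,4): δ = 96.59°  ·
  (0,5): δ = 121.22°  ·
  (0,6): δ = 143.51°  ·
  (1,2): δ = 123.01°  ·
  (1,3): δ = 33.13°  ✓
  (1,4): δ = 16.07°  ✓
  (1,5): δ = 40.70°  ✓
  (1,6): δ = 62.99°  ✓
  (2,3): δ = 90.12°  ·
  (2,4): δ = 40.93°  ✓
  (2,5): δ = 16.30°  ✓
  (2,6): δ = 5.99°  ✓
  (3,4): δ = 130.81°  ·
  (3,5): δ = 106.18°  ·
  (3,6): δ = 83.89°  ·
  (4,5): δ = 155.37°  ·
  (4,6): δ = 133.08°  ·
  (5,6): δ = 157.71°  ·
antipodal pairs: 9

count = 9; pairs: (0,2), (0,3), (1,3), (1,4), (1,5), (1,6), (2,4), (2,5), (2,6)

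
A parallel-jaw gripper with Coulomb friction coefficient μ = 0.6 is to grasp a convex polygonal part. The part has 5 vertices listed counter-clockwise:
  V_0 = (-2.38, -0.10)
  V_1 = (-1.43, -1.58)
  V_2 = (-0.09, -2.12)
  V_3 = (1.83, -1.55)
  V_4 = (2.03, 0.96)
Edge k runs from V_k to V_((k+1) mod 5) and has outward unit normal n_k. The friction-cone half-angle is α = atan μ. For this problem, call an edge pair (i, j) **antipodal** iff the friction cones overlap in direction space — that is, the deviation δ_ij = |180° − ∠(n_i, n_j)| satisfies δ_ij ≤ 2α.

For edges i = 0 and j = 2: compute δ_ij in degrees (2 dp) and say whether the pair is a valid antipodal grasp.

δ = 106.16°, invalid

α = atan 0.6 = 30.96°;  2α = 61.93°
edge 0: e_0 = (+0.95, -1.48);  n_0 = (-0.8415, -0.5402)
edge 2: e_2 = (+1.92, +0.57);  n_2 = (+0.2846, -0.9586)
∠(n_0, n_2) = 73.84°
δ = |180° − 73.84°| = 106.16°
106.16° > 2α = 61.93°  →  invalid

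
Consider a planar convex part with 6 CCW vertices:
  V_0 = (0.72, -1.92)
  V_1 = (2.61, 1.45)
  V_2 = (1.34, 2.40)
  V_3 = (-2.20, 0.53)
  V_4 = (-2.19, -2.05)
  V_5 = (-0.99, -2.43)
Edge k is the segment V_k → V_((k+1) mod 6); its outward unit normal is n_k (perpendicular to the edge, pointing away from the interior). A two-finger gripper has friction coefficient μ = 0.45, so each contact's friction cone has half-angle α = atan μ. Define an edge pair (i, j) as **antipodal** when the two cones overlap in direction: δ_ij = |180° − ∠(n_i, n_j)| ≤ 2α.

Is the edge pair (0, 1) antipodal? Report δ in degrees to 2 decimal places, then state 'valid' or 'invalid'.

δ = 97.51°, invalid

α = atan 0.45 = 24.23°;  2α = 48.46°
edge 0: e_0 = (+1.89, +3.37);  n_0 = (+0.8722, -0.4892)
edge 1: e_1 = (-1.27, +0.95);  n_1 = (+0.5990, +0.8008)
∠(n_0, n_1) = 82.49°
δ = |180° − 82.49°| = 97.51°
97.51° > 2α = 48.46°  →  invalid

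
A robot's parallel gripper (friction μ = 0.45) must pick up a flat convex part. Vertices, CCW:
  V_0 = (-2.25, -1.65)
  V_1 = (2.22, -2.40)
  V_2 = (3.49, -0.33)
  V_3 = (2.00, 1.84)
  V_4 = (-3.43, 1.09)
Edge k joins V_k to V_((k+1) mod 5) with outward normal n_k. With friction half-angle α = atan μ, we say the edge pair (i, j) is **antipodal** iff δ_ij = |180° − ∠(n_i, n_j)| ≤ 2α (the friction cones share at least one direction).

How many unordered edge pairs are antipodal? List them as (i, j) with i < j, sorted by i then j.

α = atan 0.45 = 24.23°;  2α = 48.46°
n_0 = (-0.1655, -0.9862)
n_1 = (+0.8524, -0.5229)
n_2 = (+0.8244, +0.5660)
n_3 = (-0.1368, +0.9906)
n_4 = (-0.9185, -0.3955)
  (0,1): δ = 112.01°  ·
  (0,2): δ = 46.00°  ✓
  (0,3): δ = 17.39°  ✓
  (0,4): δ = 122.82°  ·
  (1,2): δ = 113.99°  ·
  (1,3): δ = 50.61°  ·
  (1,4): δ = 54.83°  ·
  (2,3): δ = 116.61°  ·
  (2,4): δ = 11.18°  ✓
  (3,4): δ = 74.56°  ·
antipodal pairs: 3

count = 3; pairs: (0,2), (0,3), (2,4)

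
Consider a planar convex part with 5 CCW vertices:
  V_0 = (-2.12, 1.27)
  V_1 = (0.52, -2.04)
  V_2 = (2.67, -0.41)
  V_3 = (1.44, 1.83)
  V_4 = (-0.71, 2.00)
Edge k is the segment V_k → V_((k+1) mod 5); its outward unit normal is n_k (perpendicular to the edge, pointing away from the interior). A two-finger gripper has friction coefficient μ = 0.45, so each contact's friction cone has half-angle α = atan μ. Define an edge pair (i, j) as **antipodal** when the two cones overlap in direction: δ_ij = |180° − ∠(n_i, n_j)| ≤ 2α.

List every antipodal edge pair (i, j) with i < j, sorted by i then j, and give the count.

count = 4; pairs: (0,2), (0,3), (1,3), (1,4)

α = atan 0.45 = 24.23°;  2α = 48.46°
n_0 = (-0.7818, -0.6235)
n_1 = (+0.6041, -0.7969)
n_2 = (+0.8765, +0.4813)
n_3 = (+0.0788, +0.9969)
n_4 = (-0.4598, +0.8880)
  (0,1): δ = 91.41°  ·
  (0,2): δ = 9.80°  ✓
  (0,3): δ = 46.90°  ✓
  (0,4): δ = 78.80°  ·
  (1,2): δ = 98.40°  ·
  (1,3): δ = 41.69°  ✓
  (1,4): δ = 9.80°  ✓
  (2,3): δ = 123.29°  ·
  (2,4): δ = 91.40°  ·
  (3,4): δ = 148.11°  ·
antipodal pairs: 4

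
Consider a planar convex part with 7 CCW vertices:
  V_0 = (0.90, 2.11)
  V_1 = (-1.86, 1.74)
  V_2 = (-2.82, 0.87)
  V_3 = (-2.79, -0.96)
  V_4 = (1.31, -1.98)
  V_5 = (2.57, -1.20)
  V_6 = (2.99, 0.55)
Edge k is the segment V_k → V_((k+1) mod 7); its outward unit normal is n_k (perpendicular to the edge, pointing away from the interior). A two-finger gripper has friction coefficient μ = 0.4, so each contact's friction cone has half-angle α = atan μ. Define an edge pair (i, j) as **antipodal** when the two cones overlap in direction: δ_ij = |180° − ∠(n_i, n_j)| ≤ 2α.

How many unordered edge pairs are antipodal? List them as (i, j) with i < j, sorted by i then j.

count = 6; pairs: (0,3), (0,4), (1,4), (1,5), (2,5), (3,6)

α = atan 0.4 = 21.80°;  2α = 43.60°
n_0 = (-0.1329, +0.9911)
n_1 = (-0.6715, +0.7410)
n_2 = (-0.9999, -0.0164)
n_3 = (-0.2414, -0.9704)
n_4 = (+0.5264, -0.8503)
n_5 = (+0.9724, -0.2334)
n_6 = (+0.5982, +0.8014)
  (0,1): δ = 145.45°  ·
  (0,2): δ = 96.70°  ·
  (0,3): δ = 21.61°  ✓
  (0,4): δ = 24.12°  ✓
  (0,5): δ = 68.87°  ·
  (0,6): δ = 135.63°  ·
  (1,2): δ = 131.25°  ·
  (1,3): δ = 56.15°  ·
  (1,4): δ = 10.42°  ✓
  (1,5): δ = 34.32°  ✓
  (1,6): δ = 101.08°  ·
  (2,3): δ = 104.91°  ·
  (2,4): δ = 59.18°  ·
  (2,5): δ = 14.43°  ✓
  (2,6): δ = 52.32°  ·
  (3,4): δ = 134.27°  ·
  (3,5): δ = 89.53°  ·
  (3,6): δ = 22.77°  ✓
  (4,5): δ = 135.26°  ·
  (4,6): δ = 68.50°  ·
  (5,6): δ = 113.24°  ·
antipodal pairs: 6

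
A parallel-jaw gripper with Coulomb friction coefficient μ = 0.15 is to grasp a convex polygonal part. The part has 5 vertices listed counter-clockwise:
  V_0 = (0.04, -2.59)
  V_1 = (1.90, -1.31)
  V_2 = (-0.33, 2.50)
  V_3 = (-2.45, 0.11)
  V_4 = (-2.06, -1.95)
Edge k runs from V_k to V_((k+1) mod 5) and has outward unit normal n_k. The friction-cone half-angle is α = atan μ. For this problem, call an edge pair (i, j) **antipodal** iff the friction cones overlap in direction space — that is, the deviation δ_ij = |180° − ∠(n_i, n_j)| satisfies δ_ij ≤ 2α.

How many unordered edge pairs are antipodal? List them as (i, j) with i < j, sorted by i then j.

count = 1; pairs: (0,2)

α = atan 0.15 = 8.53°;  2α = 17.06°
n_0 = (+0.5669, -0.8238)
n_1 = (+0.8630, +0.5051)
n_2 = (-0.7481, +0.6636)
n_3 = (-0.9825, -0.1860)
n_4 = (-0.2915, -0.9566)
  (0,1): δ = 94.19°  ·
  (0,2): δ = 13.89°  ✓
  (0,3): δ = 66.19°  ·
  (0,4): δ = 128.52°  ·
  (1,2): δ = 71.91°  ·
  (1,3): δ = 19.62°  ·
  (1,4): δ = 42.71°  ·
  (2,3): δ = 127.71°  ·
  (2,4): δ = 65.38°  ·
  (3,4): δ = 117.67°  ·
antipodal pairs: 1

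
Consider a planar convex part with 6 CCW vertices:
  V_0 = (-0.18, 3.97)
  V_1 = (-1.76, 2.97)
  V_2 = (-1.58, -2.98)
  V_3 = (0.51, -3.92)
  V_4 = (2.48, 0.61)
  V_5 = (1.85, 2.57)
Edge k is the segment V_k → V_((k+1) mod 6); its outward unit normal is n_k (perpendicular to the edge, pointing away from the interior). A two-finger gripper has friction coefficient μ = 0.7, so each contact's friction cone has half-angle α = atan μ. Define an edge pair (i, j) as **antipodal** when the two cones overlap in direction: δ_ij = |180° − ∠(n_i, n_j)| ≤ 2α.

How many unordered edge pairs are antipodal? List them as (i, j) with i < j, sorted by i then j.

α = atan 0.7 = 34.99°;  2α = 69.98°
n_0 = (-0.5348, +0.8450)
n_1 = (-0.9995, -0.0302)
n_2 = (-0.4102, -0.9120)
n_3 = (+0.9170, -0.3988)
n_4 = (+0.9520, +0.3060)
n_5 = (+0.5677, +0.8232)
  (0,1): δ = 120.60°  ·
  (0,2): δ = 56.55°  ✓
  (0,3): δ = 34.17°  ✓
  (0,4): δ = 75.49°  ·
  (0,5): δ = 113.08°  ·
  (1,2): δ = 115.95°  ·
  (1,3): δ = 25.24°  ✓
  (1,4): δ = 16.09°  ✓
  (1,5): δ = 53.67°  ✓
  (2,3): δ = 89.29°  ·
  (2,4): δ = 47.96°  ✓
  (2,5): δ = 10.38°  ✓
  (3,4): δ = 138.68°  ·
  (3,5): δ = 101.09°  ·
  (4,5): δ = 142.41°  ·
antipodal pairs: 7

count = 7; pairs: (0,2), (0,3), (1,3), (1,4), (1,5), (2,4), (2,5)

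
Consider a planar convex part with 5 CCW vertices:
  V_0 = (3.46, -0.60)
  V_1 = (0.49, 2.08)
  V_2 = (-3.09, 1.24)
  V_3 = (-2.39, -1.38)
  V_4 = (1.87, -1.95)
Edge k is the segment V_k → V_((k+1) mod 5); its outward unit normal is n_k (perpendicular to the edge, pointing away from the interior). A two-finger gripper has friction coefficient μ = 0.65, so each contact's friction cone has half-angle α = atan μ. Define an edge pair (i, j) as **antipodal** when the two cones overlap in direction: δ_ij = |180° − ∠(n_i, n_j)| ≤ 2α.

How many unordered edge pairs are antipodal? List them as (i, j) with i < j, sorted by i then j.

count = 5; pairs: (0,2), (0,3), (1,3), (1,4), (2,4)

α = atan 0.65 = 33.02°;  2α = 66.05°
n_0 = (+0.6699, +0.7424)
n_1 = (-0.2284, +0.9736)
n_2 = (-0.9661, -0.2581)
n_3 = (-0.1326, -0.9912)
n_4 = (+0.6472, -0.7623)
  (0,1): δ = 124.73°  ·
  (0,2): δ = 32.98°  ✓
  (0,3): δ = 34.44°  ✓
  (0,4): δ = 82.39°  ·
  (1,2): δ = 88.25°  ·
  (1,3): δ = 20.83°  ✓
  (1,4): δ = 27.13°  ✓
  (2,3): δ = 112.58°  ·
  (2,4): δ = 64.63°  ✓
  (3,4): δ = 132.05°  ·
antipodal pairs: 5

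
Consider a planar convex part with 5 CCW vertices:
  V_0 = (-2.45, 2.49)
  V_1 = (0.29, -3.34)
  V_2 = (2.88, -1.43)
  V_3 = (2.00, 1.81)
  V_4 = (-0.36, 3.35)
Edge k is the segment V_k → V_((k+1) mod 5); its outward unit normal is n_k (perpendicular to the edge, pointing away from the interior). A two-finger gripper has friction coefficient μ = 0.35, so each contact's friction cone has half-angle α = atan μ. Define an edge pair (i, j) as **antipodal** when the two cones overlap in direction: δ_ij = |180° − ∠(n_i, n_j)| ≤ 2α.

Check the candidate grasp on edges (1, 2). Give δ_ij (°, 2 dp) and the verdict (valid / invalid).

δ = 111.21°, invalid

α = atan 0.35 = 19.29°;  2α = 38.58°
edge 1: e_1 = (+2.59, +1.91);  n_1 = (+0.5935, -0.8048)
edge 2: e_2 = (-0.88, +3.24);  n_2 = (+0.9650, +0.2621)
∠(n_1, n_2) = 68.79°
δ = |180° − 68.79°| = 111.21°
111.21° > 2α = 38.58°  →  invalid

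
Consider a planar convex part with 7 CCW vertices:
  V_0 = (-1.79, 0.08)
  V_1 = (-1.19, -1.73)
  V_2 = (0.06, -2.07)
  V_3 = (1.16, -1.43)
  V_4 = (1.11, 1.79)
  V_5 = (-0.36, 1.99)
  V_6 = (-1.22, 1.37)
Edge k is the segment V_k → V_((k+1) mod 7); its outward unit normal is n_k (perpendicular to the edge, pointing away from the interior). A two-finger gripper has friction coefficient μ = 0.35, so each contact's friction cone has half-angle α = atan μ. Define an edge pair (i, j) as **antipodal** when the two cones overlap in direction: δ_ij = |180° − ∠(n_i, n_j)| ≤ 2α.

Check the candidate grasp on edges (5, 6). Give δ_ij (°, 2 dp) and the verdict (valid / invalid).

δ = 149.63°, invalid

α = atan 0.35 = 19.29°;  2α = 38.58°
edge 5: e_5 = (-0.86, -0.62);  n_5 = (-0.5848, +0.8112)
edge 6: e_6 = (-0.57, -1.29);  n_6 = (-0.9147, +0.4042)
∠(n_5, n_6) = 30.37°
δ = |180° − 30.37°| = 149.63°
149.63° > 2α = 38.58°  →  invalid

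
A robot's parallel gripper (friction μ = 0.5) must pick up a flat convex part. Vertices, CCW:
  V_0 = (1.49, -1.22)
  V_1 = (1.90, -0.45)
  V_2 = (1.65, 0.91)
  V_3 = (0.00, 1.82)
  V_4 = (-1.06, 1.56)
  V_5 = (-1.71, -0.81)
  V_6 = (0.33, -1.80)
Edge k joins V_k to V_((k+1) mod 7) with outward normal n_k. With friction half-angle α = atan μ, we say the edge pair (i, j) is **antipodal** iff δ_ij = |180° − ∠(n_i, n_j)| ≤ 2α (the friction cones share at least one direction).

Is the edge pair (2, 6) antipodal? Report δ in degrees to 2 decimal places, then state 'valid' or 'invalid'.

α = atan 0.5 = 26.57°;  2α = 53.13°
edge 2: e_2 = (-1.65, +0.91);  n_2 = (+0.4829, +0.8757)
edge 6: e_6 = (+1.16, +0.58);  n_6 = (+0.4472, -0.8944)
∠(n_2, n_6) = 124.56°
δ = |180° − 124.56°| = 55.44°
55.44° > 2α = 53.13°  →  invalid

δ = 55.44°, invalid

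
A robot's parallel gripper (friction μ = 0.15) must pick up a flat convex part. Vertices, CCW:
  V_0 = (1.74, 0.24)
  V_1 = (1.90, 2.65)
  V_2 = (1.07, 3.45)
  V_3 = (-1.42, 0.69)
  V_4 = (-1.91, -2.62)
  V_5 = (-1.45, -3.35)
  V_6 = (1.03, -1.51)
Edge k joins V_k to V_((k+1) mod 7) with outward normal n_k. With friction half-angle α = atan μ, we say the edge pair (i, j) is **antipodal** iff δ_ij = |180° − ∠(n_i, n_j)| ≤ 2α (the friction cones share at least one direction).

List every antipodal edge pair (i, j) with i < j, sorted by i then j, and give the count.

count = 4; pairs: (0,3), (1,4), (2,5), (3,6)

α = atan 0.15 = 8.53°;  2α = 17.06°
n_0 = (+0.9978, -0.0662)
n_1 = (+0.6940, +0.7200)
n_2 = (-0.7425, +0.6699)
n_3 = (-0.9892, +0.1464)
n_4 = (-0.8460, -0.5331)
n_5 = (+0.5958, -0.8031)
n_6 = (+0.9266, -0.3760)
  (0,1): δ = 130.15°  ·
  (0,2): δ = 38.26°  ·
  (0,3): δ = 4.62°  ✓
  (0,4): δ = 36.01°  ·
  (0,5): δ = 130.37°  ·
  (0,6): δ = 161.72°  ·
  (1,2): δ = 88.11°  ·
  (1,3): δ = 54.48°  ·
  (1,4): δ = 13.84°  ✓
  (1,5): δ = 80.52°  ·
  (1,6): δ = 111.86°  ·
  (2,3): δ = 146.36°  ·
  (2,4): δ = 105.73°  ·
  (2,5): δ = 11.37°  ✓
  (2,6): δ = 19.97°  ·
  (3,4): δ = 139.36°  ·
  (3,5): δ = 45.01°  ·
  (3,6): δ = 13.66°  ✓
  (4,5): δ = 85.64°  ·
  (4,6): δ = 54.30°  ·
  (5,6): δ = 148.66°  ·
antipodal pairs: 4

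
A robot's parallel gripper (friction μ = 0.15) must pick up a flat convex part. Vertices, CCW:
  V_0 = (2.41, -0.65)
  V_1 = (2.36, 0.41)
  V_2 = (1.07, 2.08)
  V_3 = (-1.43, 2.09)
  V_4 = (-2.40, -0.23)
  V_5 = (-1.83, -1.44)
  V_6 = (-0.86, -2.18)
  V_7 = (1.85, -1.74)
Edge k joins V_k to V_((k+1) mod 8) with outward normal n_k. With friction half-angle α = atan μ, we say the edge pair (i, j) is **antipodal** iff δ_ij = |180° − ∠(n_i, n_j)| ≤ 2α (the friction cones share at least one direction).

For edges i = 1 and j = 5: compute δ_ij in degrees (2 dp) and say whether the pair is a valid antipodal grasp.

α = atan 0.15 = 8.53°;  2α = 17.06°
edge 1: e_1 = (-1.29, +1.67);  n_1 = (+0.7914, +0.6113)
edge 5: e_5 = (+0.97, -0.74);  n_5 = (-0.6065, -0.7951)
∠(n_1, n_5) = 165.02°
δ = |180° − 165.02°| = 14.98°
14.98° ≤ 2α = 17.06°  →  valid

δ = 14.98°, valid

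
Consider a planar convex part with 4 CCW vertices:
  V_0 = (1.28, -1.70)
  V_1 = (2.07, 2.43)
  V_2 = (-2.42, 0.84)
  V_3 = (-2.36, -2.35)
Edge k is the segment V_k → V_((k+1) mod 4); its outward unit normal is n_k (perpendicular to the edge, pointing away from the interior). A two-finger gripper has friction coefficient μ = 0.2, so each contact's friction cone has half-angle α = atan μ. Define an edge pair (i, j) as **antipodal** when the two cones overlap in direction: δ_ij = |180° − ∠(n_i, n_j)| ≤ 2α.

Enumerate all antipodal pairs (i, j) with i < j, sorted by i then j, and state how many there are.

α = atan 0.2 = 11.31°;  2α = 22.62°
n_0 = (+0.9822, -0.1879)
n_1 = (-0.3338, +0.9426)
n_2 = (-0.9998, -0.0188)
n_3 = (+0.1758, -0.9844)
  (0,1): δ = 59.67°  ·
  (0,2): δ = 11.91°  ✓
  (0,3): δ = 110.95°  ·
  (1,2): δ = 108.42°  ·
  (1,3): δ = 9.38°  ✓
  (2,3): δ = 80.95°  ·
antipodal pairs: 2

count = 2; pairs: (0,2), (1,3)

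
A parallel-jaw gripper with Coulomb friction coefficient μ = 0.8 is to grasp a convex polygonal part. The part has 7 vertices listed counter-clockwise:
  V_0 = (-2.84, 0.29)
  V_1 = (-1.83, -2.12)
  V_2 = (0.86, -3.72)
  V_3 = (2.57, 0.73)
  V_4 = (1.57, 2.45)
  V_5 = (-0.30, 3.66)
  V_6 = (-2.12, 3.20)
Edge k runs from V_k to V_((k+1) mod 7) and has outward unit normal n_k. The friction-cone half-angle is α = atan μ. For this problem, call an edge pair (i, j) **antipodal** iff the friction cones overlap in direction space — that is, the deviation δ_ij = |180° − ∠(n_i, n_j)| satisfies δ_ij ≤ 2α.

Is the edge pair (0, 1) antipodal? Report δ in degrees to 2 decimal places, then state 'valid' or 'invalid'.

δ = 143.48°, invalid

α = atan 0.8 = 38.66°;  2α = 77.32°
edge 0: e_0 = (+1.01, -2.41);  n_0 = (-0.9223, -0.3865)
edge 1: e_1 = (+2.69, -1.60);  n_1 = (-0.5112, -0.8595)
∠(n_0, n_1) = 36.52°
δ = |180° − 36.52°| = 143.48°
143.48° > 2α = 77.32°  →  invalid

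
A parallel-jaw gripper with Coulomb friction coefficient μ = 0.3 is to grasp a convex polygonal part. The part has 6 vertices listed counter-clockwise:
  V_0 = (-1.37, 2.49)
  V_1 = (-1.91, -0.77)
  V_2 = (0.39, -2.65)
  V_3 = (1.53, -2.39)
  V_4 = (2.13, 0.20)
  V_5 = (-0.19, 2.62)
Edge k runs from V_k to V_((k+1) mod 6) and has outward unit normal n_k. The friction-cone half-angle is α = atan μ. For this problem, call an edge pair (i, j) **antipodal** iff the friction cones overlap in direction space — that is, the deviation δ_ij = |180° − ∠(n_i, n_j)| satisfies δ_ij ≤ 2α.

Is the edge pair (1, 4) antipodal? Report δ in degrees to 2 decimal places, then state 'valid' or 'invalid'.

δ = 6.95°, valid

α = atan 0.3 = 16.70°;  2α = 33.40°
edge 1: e_1 = (+2.30, -1.88);  n_1 = (-0.6329, -0.7743)
edge 4: e_4 = (-2.32, +2.42);  n_4 = (+0.7219, +0.6920)
∠(n_1, n_4) = 173.05°
δ = |180° − 173.05°| = 6.95°
6.95° ≤ 2α = 33.40°  →  valid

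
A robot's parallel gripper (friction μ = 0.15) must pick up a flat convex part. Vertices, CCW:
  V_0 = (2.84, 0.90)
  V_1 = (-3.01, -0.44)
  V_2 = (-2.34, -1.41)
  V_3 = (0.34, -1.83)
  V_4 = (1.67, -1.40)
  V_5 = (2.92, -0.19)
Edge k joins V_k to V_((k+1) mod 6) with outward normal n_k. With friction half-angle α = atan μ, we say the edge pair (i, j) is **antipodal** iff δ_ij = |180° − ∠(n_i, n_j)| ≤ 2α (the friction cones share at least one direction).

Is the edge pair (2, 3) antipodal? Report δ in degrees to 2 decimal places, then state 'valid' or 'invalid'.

α = atan 0.15 = 8.53°;  2α = 17.06°
edge 2: e_2 = (+2.68, -0.42);  n_2 = (-0.1548, -0.9879)
edge 3: e_3 = (+1.33, +0.43);  n_3 = (+0.3076, -0.9515)
∠(n_2, n_3) = 26.82°
δ = |180° − 26.82°| = 153.18°
153.18° > 2α = 17.06°  →  invalid

δ = 153.18°, invalid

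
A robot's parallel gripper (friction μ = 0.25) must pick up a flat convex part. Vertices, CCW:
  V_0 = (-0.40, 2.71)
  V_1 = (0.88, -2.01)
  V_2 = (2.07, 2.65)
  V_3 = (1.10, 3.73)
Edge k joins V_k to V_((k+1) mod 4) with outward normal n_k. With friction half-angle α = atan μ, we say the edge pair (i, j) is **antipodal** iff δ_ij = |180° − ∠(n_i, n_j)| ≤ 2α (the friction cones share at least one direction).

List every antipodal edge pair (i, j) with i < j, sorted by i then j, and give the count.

α = atan 0.25 = 14.04°;  2α = 28.07°
n_0 = (-0.9651, -0.2617)
n_1 = (+0.9689, -0.2474)
n_2 = (+0.7440, +0.6682)
n_3 = (-0.5623, +0.8269)
  (0,1): δ = 29.50°  ·
  (0,2): δ = 26.76°  ✓
  (0,3): δ = 109.04°  ·
  (1,2): δ = 123.75°  ·
  (1,3): δ = 41.46°  ·
  (2,3): δ = 97.71°  ·
antipodal pairs: 1

count = 1; pairs: (0,2)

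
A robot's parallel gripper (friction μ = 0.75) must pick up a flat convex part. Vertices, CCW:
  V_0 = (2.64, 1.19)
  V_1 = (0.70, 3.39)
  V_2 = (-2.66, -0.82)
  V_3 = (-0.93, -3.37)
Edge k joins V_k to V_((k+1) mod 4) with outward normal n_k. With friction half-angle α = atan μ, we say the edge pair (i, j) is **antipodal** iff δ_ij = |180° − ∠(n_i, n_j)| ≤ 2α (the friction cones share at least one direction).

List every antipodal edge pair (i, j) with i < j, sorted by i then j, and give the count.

count = 3; pairs: (0,2), (1,3), (2,3)

α = atan 0.75 = 36.87°;  2α = 73.74°
n_0 = (+0.7500, +0.6614)
n_1 = (-0.7816, +0.6238)
n_2 = (-0.8275, -0.5614)
n_3 = (+0.7874, -0.6164)
  (0,1): δ = 80.00°  ·
  (0,2): δ = 7.25°  ✓
  (0,3): δ = 100.54°  ·
  (1,2): δ = 107.25°  ·
  (1,3): δ = 0.54°  ✓
  (2,3): δ = 72.21°  ✓
antipodal pairs: 3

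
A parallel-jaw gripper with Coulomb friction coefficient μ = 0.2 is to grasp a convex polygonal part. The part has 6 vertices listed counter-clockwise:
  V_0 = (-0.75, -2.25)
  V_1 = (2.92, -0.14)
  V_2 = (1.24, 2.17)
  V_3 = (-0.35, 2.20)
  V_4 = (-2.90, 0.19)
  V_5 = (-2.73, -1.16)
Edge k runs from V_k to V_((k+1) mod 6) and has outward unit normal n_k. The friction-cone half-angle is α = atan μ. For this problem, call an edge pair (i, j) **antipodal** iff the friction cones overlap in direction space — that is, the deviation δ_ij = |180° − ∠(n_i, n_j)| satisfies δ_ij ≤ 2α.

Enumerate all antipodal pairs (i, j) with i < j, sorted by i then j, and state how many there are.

α = atan 0.2 = 11.31°;  2α = 22.62°
n_0 = (+0.4984, -0.8669)
n_1 = (+0.8087, +0.5882)
n_2 = (+0.0189, +0.9998)
n_3 = (-0.6190, +0.7854)
n_4 = (-0.9922, -0.1249)
n_5 = (-0.4823, -0.8760)
  (0,1): δ = 83.87°  ·
  (0,2): δ = 30.98°  ·
  (0,3): δ = 8.35°  ✓
  (0,4): δ = 67.28°  ·
  (0,5): δ = 121.27°  ·
  (1,2): δ = 127.11°  ·
  (1,3): δ = 87.78°  ·
  (1,4): δ = 28.85°  ·
  (1,5): δ = 25.14°  ·
  (2,3): δ = 140.67°  ·
  (2,4): δ = 81.74°  ·
  (2,5): δ = 27.75°  ·
  (3,4): δ = 121.07°  ·
  (3,5): δ = 67.08°  ·
  (4,5): δ = 126.01°  ·
antipodal pairs: 1

count = 1; pairs: (0,3)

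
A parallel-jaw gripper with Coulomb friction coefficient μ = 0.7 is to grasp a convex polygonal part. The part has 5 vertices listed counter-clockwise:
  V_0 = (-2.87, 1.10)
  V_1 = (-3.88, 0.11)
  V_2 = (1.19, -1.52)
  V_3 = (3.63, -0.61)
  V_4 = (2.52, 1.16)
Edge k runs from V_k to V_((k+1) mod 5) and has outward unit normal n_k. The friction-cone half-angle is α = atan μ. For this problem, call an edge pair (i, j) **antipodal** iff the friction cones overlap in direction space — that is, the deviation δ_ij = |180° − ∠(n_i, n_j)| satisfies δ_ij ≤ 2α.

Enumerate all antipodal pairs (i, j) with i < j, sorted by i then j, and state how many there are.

α = atan 0.7 = 34.99°;  2α = 69.98°
n_0 = (-0.7000, +0.7141)
n_1 = (-0.3061, -0.9520)
n_2 = (+0.3494, -0.9370)
n_3 = (+0.8472, +0.5313)
n_4 = (-0.0111, +0.9999)
  (0,1): δ = 62.25°  ✓
  (0,2): δ = 23.97°  ✓
  (0,3): δ = 77.67°  ·
  (0,4): δ = 136.21°  ·
  (1,2): δ = 141.72°  ·
  (1,3): δ = 40.08°  ✓
  (1,4): δ = 18.46°  ✓
  (2,3): δ = 78.36°  ·
  (2,4): δ = 19.82°  ✓
  (3,4): δ = 121.45°  ·
antipodal pairs: 5

count = 5; pairs: (0,1), (0,2), (1,3), (1,4), (2,4)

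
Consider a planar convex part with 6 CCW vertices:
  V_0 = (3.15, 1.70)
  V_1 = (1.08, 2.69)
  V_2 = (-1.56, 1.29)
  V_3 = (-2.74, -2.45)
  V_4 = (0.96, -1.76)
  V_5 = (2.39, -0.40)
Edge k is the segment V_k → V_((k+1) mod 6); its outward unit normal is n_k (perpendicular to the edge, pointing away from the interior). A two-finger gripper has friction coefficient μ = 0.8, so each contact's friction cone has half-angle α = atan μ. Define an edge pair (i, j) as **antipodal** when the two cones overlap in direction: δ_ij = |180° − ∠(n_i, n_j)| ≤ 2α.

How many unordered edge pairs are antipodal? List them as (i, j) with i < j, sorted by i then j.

α = atan 0.8 = 38.66°;  2α = 77.32°
n_0 = (+0.4315, +0.9021)
n_1 = (-0.4685, +0.8835)
n_2 = (-0.9537, +0.3009)
n_3 = (+0.1833, -0.9831)
n_4 = (+0.6891, -0.7246)
n_5 = (+0.9403, -0.3403)
  (0,1): δ = 126.50°  ·
  (0,2): δ = 81.95°  ·
  (0,3): δ = 36.12°  ✓
  (0,4): δ = 69.12°  ✓
  (0,5): δ = 95.66°  ·
  (1,2): δ = 135.45°  ·
  (1,3): δ = 17.37°  ✓
  (1,4): δ = 15.63°  ✓
  (1,5): δ = 42.17°  ✓
  (2,3): δ = 61.93°  ✓
  (2,4): δ = 28.93°  ✓
  (2,5): δ = 2.38°  ✓
  (3,4): δ = 147.00°  ·
  (3,5): δ = 120.46°  ·
  (4,5): δ = 153.46°  ·
antipodal pairs: 8

count = 8; pairs: (0,3), (0,4), (1,3), (1,4), (1,5), (2,3), (2,4), (2,5)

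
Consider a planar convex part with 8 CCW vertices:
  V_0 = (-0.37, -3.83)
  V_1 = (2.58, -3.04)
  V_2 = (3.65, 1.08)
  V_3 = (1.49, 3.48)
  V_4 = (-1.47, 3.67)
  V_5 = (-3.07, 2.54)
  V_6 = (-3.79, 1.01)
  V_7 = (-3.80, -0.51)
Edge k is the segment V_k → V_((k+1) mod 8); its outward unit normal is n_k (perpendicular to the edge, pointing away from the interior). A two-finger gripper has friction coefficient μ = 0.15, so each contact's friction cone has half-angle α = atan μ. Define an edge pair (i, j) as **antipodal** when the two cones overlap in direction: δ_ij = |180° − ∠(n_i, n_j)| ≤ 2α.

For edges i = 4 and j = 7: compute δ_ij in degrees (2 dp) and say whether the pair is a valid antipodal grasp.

δ = 79.30°, invalid

α = atan 0.15 = 8.53°;  2α = 17.06°
edge 4: e_4 = (-1.60, -1.13);  n_4 = (-0.5769, +0.8168)
edge 7: e_7 = (+3.43, -3.32);  n_7 = (-0.6955, -0.7185)
∠(n_4, n_7) = 100.70°
δ = |180° − 100.70°| = 79.30°
79.30° > 2α = 17.06°  →  invalid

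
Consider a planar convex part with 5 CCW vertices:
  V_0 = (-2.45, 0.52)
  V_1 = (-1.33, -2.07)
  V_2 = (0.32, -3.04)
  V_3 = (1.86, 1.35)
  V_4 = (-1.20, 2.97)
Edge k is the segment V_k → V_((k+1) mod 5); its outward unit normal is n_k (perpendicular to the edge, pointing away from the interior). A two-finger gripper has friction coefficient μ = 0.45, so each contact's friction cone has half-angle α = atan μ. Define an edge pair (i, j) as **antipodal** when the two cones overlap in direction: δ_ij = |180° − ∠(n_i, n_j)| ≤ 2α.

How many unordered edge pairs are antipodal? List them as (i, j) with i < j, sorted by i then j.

α = atan 0.45 = 24.23°;  2α = 48.46°
n_0 = (-0.9179, -0.3969)
n_1 = (-0.5068, -0.8621)
n_2 = (+0.9436, -0.3310)
n_3 = (+0.4679, +0.8838)
n_4 = (-0.8908, +0.4545)
  (0,1): δ = 143.84°  ·
  (0,2): δ = 42.72°  ✓
  (0,3): δ = 38.72°  ✓
  (0,4): δ = 129.58°  ·
  (1,2): δ = 78.88°  ·
  (1,3): δ = 2.55°  ✓
  (1,4): δ = 93.42°  ·
  (2,3): δ = 98.57°  ·
  (2,4): δ = 7.70°  ✓
  (3,4): δ = 89.13°  ·
antipodal pairs: 4

count = 4; pairs: (0,2), (0,3), (1,3), (2,4)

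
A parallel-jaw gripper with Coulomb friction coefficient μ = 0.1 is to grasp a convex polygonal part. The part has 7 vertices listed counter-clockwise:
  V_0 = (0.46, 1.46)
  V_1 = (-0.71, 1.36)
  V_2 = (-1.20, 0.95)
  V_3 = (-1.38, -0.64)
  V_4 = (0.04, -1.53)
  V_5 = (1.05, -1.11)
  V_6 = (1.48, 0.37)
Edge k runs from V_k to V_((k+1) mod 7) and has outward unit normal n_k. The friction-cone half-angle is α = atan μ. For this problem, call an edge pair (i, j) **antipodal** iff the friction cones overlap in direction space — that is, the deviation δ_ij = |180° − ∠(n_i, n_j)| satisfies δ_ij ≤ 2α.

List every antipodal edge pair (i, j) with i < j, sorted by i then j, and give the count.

α = atan 0.1 = 5.71°;  2α = 11.42°
n_0 = (-0.0852, +0.9964)
n_1 = (-0.6417, +0.7669)
n_2 = (-0.9937, +0.1125)
n_3 = (-0.5311, -0.8473)
n_4 = (+0.3840, -0.9233)
n_5 = (+0.9603, -0.2790)
n_6 = (+0.7302, +0.6833)
  (0,1): δ = 144.96°  ·
  (0,2): δ = 101.34°  ·
  (0,3): δ = 36.96°  ·
  (0,4): δ = 17.69°  ·
  (0,5): δ = 68.91°  ·
  (0,6): δ = 128.21°  ·
  (1,2): δ = 136.38°  ·
  (1,3): δ = 72.00°  ·
  (1,4): δ = 17.34°  ·
  (1,5): δ = 33.88°  ·
  (1,6): δ = 93.18°  ·
  (2,3): δ = 115.62°  ·
  (2,4): δ = 60.96°  ·
  (2,5): δ = 9.74°  ✓
  (2,6): δ = 49.56°  ·
  (3,4): δ = 125.34°  ·
  (3,5): δ = 74.12°  ·
  (3,6): δ = 14.82°  ·
  (4,5): δ = 128.78°  ·
  (4,6): δ = 69.48°  ·
  (5,6): δ = 120.70°  ·
antipodal pairs: 1

count = 1; pairs: (2,5)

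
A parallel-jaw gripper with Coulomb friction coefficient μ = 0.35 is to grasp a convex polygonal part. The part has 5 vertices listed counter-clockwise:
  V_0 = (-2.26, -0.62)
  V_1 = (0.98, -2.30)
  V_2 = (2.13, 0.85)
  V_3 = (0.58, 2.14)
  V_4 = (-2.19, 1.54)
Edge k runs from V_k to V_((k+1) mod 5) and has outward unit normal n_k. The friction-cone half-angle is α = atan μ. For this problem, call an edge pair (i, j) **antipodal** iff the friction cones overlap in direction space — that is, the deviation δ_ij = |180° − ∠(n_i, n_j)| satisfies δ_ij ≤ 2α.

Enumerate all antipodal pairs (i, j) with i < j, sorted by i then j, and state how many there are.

count = 2; pairs: (0,2), (1,4)

α = atan 0.35 = 19.29°;  2α = 38.58°
n_0 = (-0.4603, -0.8878)
n_1 = (+0.9394, -0.3429)
n_2 = (+0.6397, +0.7686)
n_3 = (-0.2117, +0.9773)
n_4 = (-0.9995, +0.0324)
  (0,1): δ = 82.65°  ·
  (0,2): δ = 12.36°  ✓
  (0,3): δ = 39.63°  ·
  (0,4): δ = 115.55°  ·
  (1,2): δ = 109.71°  ·
  (1,3): δ = 57.72°  ·
  (1,4): δ = 18.20°  ✓
  (2,3): δ = 128.01°  ·
  (2,4): δ = 52.09°  ·
  (3,4): δ = 104.08°  ·
antipodal pairs: 2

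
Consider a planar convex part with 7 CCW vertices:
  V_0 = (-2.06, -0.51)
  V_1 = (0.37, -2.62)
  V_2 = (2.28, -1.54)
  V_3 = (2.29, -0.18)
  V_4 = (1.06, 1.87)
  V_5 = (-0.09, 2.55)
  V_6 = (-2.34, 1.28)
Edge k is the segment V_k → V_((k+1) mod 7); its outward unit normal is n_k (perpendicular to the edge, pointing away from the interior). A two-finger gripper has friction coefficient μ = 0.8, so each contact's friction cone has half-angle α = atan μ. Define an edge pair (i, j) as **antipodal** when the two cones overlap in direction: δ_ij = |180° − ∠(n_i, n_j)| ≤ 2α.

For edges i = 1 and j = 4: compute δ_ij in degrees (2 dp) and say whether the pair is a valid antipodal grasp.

α = atan 0.8 = 38.66°;  2α = 77.32°
edge 1: e_1 = (+1.91, +1.08);  n_1 = (+0.4922, -0.8705)
edge 4: e_4 = (-1.15, +0.68);  n_4 = (+0.5090, +0.8608)
∠(n_1, n_4) = 119.92°
δ = |180° − 119.92°| = 60.08°
60.08° ≤ 2α = 77.32°  →  valid

δ = 60.08°, valid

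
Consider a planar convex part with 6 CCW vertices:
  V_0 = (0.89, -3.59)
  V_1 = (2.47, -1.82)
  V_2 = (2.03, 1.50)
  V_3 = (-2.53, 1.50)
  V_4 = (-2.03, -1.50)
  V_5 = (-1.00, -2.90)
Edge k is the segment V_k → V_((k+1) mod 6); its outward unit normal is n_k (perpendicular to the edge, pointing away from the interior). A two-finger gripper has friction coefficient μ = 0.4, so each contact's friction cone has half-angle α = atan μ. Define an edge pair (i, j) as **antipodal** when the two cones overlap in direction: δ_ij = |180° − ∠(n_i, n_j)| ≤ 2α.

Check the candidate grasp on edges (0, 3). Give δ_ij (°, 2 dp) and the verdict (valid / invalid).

δ = 51.22°, invalid

α = atan 0.4 = 21.80°;  2α = 43.60°
edge 0: e_0 = (+1.58, +1.77);  n_0 = (+0.7460, -0.6659)
edge 3: e_3 = (+0.50, -3.00);  n_3 = (-0.9864, -0.1644)
∠(n_0, n_3) = 128.78°
δ = |180° − 128.78°| = 51.22°
51.22° > 2α = 43.60°  →  invalid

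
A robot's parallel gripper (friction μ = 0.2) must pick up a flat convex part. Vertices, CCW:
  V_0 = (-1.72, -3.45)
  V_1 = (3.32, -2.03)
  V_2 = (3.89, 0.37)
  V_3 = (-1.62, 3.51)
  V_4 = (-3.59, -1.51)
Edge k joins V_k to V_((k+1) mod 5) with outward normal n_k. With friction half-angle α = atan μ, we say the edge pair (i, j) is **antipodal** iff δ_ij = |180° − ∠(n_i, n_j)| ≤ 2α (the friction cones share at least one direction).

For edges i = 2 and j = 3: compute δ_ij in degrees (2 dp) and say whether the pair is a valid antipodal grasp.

δ = 81.75°, invalid

α = atan 0.2 = 11.31°;  2α = 22.62°
edge 2: e_2 = (-5.51, +3.14);  n_2 = (+0.4951, +0.8688)
edge 3: e_3 = (-1.97, -5.02);  n_3 = (-0.9309, +0.3653)
∠(n_2, n_3) = 98.25°
δ = |180° − 98.25°| = 81.75°
81.75° > 2α = 22.62°  →  invalid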